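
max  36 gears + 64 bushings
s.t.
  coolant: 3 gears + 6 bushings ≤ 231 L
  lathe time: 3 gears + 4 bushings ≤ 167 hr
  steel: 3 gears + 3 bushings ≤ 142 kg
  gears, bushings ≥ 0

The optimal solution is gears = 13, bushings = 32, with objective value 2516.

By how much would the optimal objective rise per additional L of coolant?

Binding: coolant and lathe time. Non-binding: steel (7 unused).
Since steel is not tight, its dual is 0.
The binding rows give the dual system: 3·y_coolant + 3·y_lathe time = 36 and 6·y_coolant + 4·y_lathe time = 64.
Solving: y_coolant = 8, y_lathe time = 4.
Shadow price of coolant = 8.

8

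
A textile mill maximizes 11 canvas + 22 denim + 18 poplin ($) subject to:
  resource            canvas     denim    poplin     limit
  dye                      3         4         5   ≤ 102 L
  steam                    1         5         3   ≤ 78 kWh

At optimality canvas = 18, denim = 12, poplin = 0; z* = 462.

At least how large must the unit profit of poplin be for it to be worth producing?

Check each constraint at x*: dye 102/102 (tight); steam 78/78 (tight).
From A_Bᵀ y = c: 3·y_dye + 1·y_steam = 11; 4·y_dye + 5·y_steam = 22.
→ y_dye = 3 and y_steam = 2.
poplin enters the basis when its profit ≥ yᵀa₃ = 3·5 + 2·3 = 21.

21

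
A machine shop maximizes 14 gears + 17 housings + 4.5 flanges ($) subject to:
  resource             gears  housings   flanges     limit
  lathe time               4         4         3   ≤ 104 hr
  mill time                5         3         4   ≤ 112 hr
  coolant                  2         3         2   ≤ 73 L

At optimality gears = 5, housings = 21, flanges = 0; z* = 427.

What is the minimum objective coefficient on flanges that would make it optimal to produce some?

12

At the optimum: lathe time uses 104 of 104 (binding); mill time uses 88 of 112 (slack = 24); coolant uses 73 of 73 (binding).
By complementary slackness, y = 0 for the non-binding constraint.
Dual feasibility on the basic columns requires 4·y_lathe time + 2·y_coolant = 14, 4·y_lathe time + 3·y_coolant = 17.
This yields shadow prices y_lathe time = 2, y_coolant = 3.
flanges enters the basis when its profit ≥ yᵀa₃ = 2·3 + 3·2 = 12.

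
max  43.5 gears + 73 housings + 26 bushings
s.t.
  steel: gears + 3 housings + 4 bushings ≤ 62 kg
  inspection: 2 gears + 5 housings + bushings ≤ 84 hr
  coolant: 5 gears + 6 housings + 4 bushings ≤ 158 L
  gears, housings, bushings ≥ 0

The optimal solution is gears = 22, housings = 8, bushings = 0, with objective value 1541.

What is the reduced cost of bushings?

Check each constraint at x*: steel 46/62 (slack 16); inspection 84/84 (tight); coolant 158/158 (tight).
By complementary slackness, y = 0 for the non-binding constraint.
The binding rows give the dual system: 2·y_inspection + 5·y_coolant = 43.5 and 5·y_inspection + 6·y_coolant = 73.
→ y_inspection = 8 and y_coolant = 5.5.
Reduced cost of bushings: c₃ − yᵀa₃ = 26 − (8·1 + 5.5·4) = 26 − 30 = -4.

-4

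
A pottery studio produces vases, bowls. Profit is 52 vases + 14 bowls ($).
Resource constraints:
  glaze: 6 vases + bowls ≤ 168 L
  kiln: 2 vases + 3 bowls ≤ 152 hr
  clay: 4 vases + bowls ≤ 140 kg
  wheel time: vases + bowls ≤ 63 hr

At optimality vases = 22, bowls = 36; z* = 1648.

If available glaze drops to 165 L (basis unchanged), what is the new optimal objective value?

1624

Check each constraint at x*: glaze 168/168 (tight); kiln 152/152 (tight); clay 124/140 (slack 16); wheel time 58/63 (slack 5).
Slack constraints have shadow price 0 (complementary slackness).
The binding rows give the dual system: 6·y_glaze + 2·y_kiln = 52 and 1·y_glaze + 3·y_kiln = 14.
This yields shadow prices y_glaze = 8, y_kiln = 2.
Δz = y_glaze·Δb = 8 × (-3) = -24, so new z* = 1648 − 24 = 1624.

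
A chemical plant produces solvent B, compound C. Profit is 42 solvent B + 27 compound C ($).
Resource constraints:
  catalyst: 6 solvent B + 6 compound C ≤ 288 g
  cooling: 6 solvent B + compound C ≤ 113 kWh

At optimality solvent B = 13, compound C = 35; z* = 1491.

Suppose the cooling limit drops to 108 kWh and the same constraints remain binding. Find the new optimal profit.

Check each constraint at x*: catalyst 288/288 (tight); cooling 113/113 (tight).
The binding rows give the dual system: 6·y_catalyst + 6·y_cooling = 42 and 6·y_catalyst + 1·y_cooling = 27.
→ y_catalyst = 4 and y_cooling = 3.
Δz = y_cooling·Δb = 3 × (-5) = -15, so new z* = 1491 − 15 = 1476.

1476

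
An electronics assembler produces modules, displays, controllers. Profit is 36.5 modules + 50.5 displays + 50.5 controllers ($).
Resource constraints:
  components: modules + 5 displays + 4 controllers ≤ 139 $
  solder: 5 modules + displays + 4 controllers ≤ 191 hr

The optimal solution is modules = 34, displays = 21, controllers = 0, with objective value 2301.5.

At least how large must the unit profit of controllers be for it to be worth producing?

58

At the optimum: components uses 139 of 139 (binding); solder uses 191 of 191 (binding).
From A_Bᵀ y = c: 1·y_components + 5·y_solder = 36.5; 5·y_components + 1·y_solder = 50.5.
This yields shadow prices y_components = 9, y_solder = 5.5.
controllers enters the basis when its profit ≥ yᵀa₃ = 9·4 + 5.5·4 = 58.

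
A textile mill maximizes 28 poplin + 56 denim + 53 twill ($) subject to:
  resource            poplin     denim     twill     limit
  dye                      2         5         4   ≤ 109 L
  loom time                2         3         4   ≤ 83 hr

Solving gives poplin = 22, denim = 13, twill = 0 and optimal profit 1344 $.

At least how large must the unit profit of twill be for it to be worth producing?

Check each constraint at x*: dye 109/109 (tight); loom time 83/83 (tight).
The binding rows give the dual system: 2·y_dye + 2·y_loom time = 28 and 5·y_dye + 3·y_loom time = 56.
Solving: y_dye = 7, y_loom time = 7.
twill enters the basis when its profit ≥ yᵀa₃ = 7·4 + 7·4 = 56.

56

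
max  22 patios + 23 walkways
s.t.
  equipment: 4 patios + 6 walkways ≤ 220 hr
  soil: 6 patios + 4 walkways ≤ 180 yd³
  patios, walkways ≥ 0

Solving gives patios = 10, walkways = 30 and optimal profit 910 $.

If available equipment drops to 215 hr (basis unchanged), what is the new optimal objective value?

897.5

At the optimum: equipment uses 220 of 220 (binding); soil uses 180 of 180 (binding).
Dual feasibility on the basic columns requires 4·y_equipment + 6·y_soil = 22, 6·y_equipment + 4·y_soil = 23.
→ y_equipment = 2.5 and y_soil = 2.
Δz = y_equipment·Δb = 2.5 × (-5) = -12.5, so new z* = 910 − 12.5 = 897.5.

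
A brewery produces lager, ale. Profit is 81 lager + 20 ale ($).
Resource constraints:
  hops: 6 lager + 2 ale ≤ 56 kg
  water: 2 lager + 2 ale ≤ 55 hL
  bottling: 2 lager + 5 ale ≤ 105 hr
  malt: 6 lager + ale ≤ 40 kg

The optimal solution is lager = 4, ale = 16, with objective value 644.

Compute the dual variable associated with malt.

Check each constraint at x*: hops 56/56 (tight); water 40/55 (slack 15); bottling 88/105 (slack 17); malt 40/40 (tight).
Slack constraints have shadow price 0 (complementary slackness).
The binding rows give the dual system: 6·y_hops + 6·y_malt = 81 and 2·y_hops + 1·y_malt = 20.
This yields shadow prices y_hops = 6.5, y_malt = 7.
Shadow price of malt = 7.

7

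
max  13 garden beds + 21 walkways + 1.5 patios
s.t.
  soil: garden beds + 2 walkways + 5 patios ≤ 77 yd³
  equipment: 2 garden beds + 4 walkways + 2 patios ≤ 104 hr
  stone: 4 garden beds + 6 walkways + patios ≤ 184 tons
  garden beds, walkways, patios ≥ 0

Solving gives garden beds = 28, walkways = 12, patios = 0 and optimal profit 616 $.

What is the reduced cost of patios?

At the optimum: soil uses 52 of 77 (slack = 25); equipment uses 104 of 104 (binding); stone uses 184 of 184 (binding).
Slack constraints have shadow price 0 (complementary slackness).
The binding rows give the dual system: 2·y_equipment + 4·y_stone = 13 and 4·y_equipment + 6·y_stone = 21.
→ y_equipment = 1.5 and y_stone = 2.5.
Reduced cost of patios: c₃ − yᵀa₃ = 1.5 − (1.5·2 + 2.5·1) = 1.5 − 5.5 = -4.

-4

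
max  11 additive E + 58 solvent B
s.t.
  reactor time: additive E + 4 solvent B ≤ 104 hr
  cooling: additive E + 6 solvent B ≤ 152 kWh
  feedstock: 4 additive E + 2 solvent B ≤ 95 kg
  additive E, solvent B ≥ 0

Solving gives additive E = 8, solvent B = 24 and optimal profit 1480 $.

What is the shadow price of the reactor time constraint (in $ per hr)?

4

At the optimum: reactor time uses 104 of 104 (binding); cooling uses 152 of 152 (binding); feedstock uses 80 of 95 (slack = 15).
Since feedstock is not tight, its dual is 0.
The binding rows give the dual system: 1·y_reactor time + 1·y_cooling = 11 and 4·y_reactor time + 6·y_cooling = 58.
→ y_reactor time = 4 and y_cooling = 7.
Shadow price of reactor time = 4.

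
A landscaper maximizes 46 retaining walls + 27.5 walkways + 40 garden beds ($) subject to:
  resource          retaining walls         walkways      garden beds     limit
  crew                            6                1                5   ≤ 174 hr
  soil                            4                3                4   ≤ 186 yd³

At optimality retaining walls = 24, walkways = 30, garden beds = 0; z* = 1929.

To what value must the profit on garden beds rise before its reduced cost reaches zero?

Both crew and soil are binding at x*.
From A_Bᵀ y = c: 6·y_crew + 4·y_soil = 46; 1·y_crew + 3·y_soil = 27.5.
→ y_crew = 2 and y_soil = 8.5.
garden beds enters the basis when its profit ≥ yᵀa₃ = 2·5 + 8.5·4 = 44.

44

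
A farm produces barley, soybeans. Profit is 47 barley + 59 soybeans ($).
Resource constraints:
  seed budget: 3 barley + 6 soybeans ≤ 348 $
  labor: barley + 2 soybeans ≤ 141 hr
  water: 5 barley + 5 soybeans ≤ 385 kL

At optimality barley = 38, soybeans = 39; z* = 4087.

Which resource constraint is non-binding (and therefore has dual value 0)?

seed budget: 348/348 (binding)
labor: 116/141 (slack 25)
water: 385/385 (binding)
By complementary slackness, a constraint with positive slack has shadow price 0 → labor.

labor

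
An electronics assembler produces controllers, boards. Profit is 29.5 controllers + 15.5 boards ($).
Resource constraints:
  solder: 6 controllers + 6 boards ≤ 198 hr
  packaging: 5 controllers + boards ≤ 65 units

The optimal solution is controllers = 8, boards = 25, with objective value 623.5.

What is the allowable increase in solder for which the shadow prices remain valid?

192

Binding constraints: solder, packaging. The basis is B = [[6,6],[5,1]] with det -24.
Per unit increase in solder, x* moves by d = (-0.0417, 0.2083).
The basis stays optimal until controllers reaches 0; allowable increase = 192 hr.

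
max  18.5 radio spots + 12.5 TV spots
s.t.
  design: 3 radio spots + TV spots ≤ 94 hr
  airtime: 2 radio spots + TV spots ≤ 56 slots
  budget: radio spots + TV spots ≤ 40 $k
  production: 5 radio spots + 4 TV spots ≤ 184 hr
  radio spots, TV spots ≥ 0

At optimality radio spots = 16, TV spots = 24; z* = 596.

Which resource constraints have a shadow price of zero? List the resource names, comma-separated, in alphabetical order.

design: 72/94 (slack 22)
airtime: 56/56 (binding)
budget: 40/40 (binding)
production: 176/184 (slack 8)
By complementary slackness, a constraint with positive slack has shadow price 0 → design, production.

design, production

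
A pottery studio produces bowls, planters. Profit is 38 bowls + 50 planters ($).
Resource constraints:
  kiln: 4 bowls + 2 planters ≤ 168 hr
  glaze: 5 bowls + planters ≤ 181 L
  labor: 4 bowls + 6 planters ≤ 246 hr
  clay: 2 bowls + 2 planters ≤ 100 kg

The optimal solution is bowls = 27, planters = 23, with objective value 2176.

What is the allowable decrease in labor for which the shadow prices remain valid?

Binding constraints: labor, clay. The basis is B = [[4,6],[2,2]] with det -4.
Per unit decrease in labor, x* moves by d = (0.5, -0.5).
The basis stays optimal until glaze becomes binding; allowable decrease = 11.5 hr.

11.5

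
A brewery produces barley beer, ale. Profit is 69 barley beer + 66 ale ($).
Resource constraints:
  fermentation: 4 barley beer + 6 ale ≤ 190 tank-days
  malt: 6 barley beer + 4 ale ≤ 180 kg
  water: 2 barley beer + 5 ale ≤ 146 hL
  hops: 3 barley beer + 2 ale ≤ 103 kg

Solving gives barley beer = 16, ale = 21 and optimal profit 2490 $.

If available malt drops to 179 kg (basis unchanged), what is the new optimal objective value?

2482.5

Binding: fermentation and malt. Non-binding: water (9 unused), hops (13 unused).
By complementary slackness, y = 0 for the non-binding constraints.
The binding rows give the dual system: 4·y_fermentation + 6·y_malt = 69 and 6·y_fermentation + 4·y_malt = 66.
→ y_fermentation = 6 and y_malt = 7.5.
Δz = y_malt·Δb = 7.5 × (-1) = -7.5, so new z* = 2490 − 7.5 = 2482.5.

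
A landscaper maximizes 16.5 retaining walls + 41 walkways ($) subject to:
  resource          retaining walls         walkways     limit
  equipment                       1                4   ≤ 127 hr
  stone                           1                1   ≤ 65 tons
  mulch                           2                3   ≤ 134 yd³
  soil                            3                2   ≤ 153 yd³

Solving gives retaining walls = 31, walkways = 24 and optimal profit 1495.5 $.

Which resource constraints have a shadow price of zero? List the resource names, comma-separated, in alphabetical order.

soil, stone

equipment: 127/127 (binding)
stone: 55/65 (slack 10)
mulch: 134/134 (binding)
soil: 141/153 (slack 12)
By complementary slackness, a constraint with positive slack has shadow price 0 → soil, stone.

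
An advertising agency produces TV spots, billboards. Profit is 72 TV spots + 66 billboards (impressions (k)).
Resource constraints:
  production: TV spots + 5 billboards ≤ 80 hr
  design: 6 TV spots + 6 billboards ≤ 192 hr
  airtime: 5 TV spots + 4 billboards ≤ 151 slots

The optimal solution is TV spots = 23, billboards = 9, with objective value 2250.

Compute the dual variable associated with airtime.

Check each constraint at x*: production 68/80 (slack 12); design 192/192 (tight); airtime 151/151 (tight).
Since production is not tight, its dual is 0.
Dual feasibility on the basic columns requires 6·y_design + 5·y_airtime = 72, 6·y_design + 4·y_airtime = 66.
This yields shadow prices y_design = 7, y_airtime = 6.
Shadow price of airtime = 6.

6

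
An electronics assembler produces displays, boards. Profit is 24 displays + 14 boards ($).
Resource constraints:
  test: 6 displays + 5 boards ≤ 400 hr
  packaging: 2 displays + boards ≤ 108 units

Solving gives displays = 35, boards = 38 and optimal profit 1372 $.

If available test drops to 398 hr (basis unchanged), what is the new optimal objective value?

1370

Check each constraint at x*: test 400/400 (tight); packaging 108/108 (tight).
Dual feasibility on the basic columns requires 6·y_test + 2·y_packaging = 24, 5·y_test + 1·y_packaging = 14.
Solving: y_test = 1, y_packaging = 9.
Δz = y_test·Δb = 1 × (-2) = -2, so new z* = 1372 − 2 = 1370.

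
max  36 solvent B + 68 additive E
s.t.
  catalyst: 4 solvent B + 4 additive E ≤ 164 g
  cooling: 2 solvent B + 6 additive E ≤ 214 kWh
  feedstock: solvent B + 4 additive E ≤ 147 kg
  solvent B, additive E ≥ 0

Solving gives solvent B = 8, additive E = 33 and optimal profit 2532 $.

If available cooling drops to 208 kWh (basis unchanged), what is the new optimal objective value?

2484

Check each constraint at x*: catalyst 164/164 (tight); cooling 214/214 (tight); feedstock 140/147 (slack 7).
Slack constraints have shadow price 0 (complementary slackness).
From A_Bᵀ y = c: 4·y_catalyst + 2·y_cooling = 36; 4·y_catalyst + 6·y_cooling = 68.
Solving: y_catalyst = 5, y_cooling = 8.
Δz = y_cooling·Δb = 8 × (-6) = -48, so new z* = 2532 − 48 = 2484.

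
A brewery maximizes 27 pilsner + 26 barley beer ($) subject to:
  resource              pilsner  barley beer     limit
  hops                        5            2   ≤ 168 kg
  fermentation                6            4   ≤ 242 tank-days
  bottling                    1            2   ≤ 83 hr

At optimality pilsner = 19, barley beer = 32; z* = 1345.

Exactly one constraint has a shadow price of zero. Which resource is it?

hops: 159/168 (slack 9)
fermentation: 242/242 (binding)
bottling: 83/83 (binding)
By complementary slackness, a constraint with positive slack has shadow price 0 → hops.

hops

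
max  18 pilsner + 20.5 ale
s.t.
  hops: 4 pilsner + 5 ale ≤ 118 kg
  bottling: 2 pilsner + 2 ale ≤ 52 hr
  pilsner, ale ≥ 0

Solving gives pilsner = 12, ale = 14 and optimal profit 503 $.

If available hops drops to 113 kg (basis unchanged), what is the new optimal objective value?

490.5

Check each constraint at x*: hops 118/118 (tight); bottling 52/52 (tight).
The binding rows give the dual system: 4·y_hops + 2·y_bottling = 18 and 5·y_hops + 2·y_bottling = 20.5.
→ y_hops = 2.5 and y_bottling = 4.
Δz = y_hops·Δb = 2.5 × (-5) = -12.5, so new z* = 503 − 12.5 = 490.5.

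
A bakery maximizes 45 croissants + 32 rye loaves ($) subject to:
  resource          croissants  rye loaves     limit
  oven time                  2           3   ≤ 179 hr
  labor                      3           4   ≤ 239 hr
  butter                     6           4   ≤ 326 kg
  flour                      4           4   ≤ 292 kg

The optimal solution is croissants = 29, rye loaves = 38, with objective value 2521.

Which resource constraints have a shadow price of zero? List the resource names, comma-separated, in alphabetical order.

flour, oven time

oven time: 172/179 (slack 7)
labor: 239/239 (binding)
butter: 326/326 (binding)
flour: 268/292 (slack 24)
By complementary slackness, a constraint with positive slack has shadow price 0 → flour, oven time.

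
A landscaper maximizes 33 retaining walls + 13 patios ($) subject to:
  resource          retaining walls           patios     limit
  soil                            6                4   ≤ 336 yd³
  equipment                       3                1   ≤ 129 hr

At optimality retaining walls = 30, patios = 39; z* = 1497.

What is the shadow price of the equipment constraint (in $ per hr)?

9

Check each constraint at x*: soil 336/336 (tight); equipment 129/129 (tight).
The binding rows give the dual system: 6·y_soil + 3·y_equipment = 33 and 4·y_soil + 1·y_equipment = 13.
→ y_soil = 1 and y_equipment = 9.
Shadow price of equipment = 9.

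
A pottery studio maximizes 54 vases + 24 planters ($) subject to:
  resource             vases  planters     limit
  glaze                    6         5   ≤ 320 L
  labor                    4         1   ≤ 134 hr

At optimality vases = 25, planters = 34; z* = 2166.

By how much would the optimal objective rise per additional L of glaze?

At the optimum: glaze uses 320 of 320 (binding); labor uses 134 of 134 (binding).
The binding rows give the dual system: 6·y_glaze + 4·y_labor = 54 and 5·y_glaze + 1·y_labor = 24.
This yields shadow prices y_glaze = 3, y_labor = 9.
Shadow price of glaze = 3.

3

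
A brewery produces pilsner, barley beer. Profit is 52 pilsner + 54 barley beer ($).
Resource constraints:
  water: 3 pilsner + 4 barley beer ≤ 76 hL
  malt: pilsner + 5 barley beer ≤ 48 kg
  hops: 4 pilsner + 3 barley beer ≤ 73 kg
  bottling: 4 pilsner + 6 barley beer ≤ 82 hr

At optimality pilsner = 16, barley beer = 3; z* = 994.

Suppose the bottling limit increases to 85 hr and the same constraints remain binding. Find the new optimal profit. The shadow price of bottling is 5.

1009

Δb = 3, so new z* = 994 + (5)·(3) = 994 + 15 = 1009.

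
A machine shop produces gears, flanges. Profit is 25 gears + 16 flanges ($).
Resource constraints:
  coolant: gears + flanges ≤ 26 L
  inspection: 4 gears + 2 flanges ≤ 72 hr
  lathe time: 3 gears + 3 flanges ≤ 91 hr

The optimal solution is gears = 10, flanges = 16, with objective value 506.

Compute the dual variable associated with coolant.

7

Check each constraint at x*: coolant 26/26 (tight); inspection 72/72 (tight); lathe time 78/91 (slack 13).
Slack constraints have shadow price 0 (complementary slackness).
Dual feasibility on the basic columns requires 1·y_coolant + 4·y_inspection = 25, 1·y_coolant + 2·y_inspection = 16.
This yields shadow prices y_coolant = 7, y_inspection = 4.5.
Shadow price of coolant = 7.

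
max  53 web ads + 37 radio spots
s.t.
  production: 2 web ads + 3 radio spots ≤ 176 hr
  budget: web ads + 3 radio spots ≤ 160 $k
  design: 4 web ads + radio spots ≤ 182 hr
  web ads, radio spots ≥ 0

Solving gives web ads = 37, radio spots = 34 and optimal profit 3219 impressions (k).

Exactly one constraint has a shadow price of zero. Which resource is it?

production: 176/176 (binding)
budget: 139/160 (slack 21)
design: 182/182 (binding)
By complementary slackness, a constraint with positive slack has shadow price 0 → budget.

budget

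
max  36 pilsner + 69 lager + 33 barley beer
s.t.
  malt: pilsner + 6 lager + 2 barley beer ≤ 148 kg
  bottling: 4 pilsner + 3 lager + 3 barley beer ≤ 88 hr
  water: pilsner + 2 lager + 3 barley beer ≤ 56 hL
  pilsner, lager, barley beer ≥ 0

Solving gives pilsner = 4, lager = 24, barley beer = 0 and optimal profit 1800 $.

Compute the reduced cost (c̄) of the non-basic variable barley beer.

Binding: malt and bottling. Non-binding: water (4 unused).
Since water is not tight, its dual is 0.
The binding rows give the dual system: 1·y_malt + 4·y_bottling = 36 and 6·y_malt + 3·y_bottling = 69.
Solving: y_malt = 8, y_bottling = 7.
Reduced cost of barley beer: c₃ − yᵀa₃ = 33 − (8·2 + 7·3) = 33 − 37 = -4.

-4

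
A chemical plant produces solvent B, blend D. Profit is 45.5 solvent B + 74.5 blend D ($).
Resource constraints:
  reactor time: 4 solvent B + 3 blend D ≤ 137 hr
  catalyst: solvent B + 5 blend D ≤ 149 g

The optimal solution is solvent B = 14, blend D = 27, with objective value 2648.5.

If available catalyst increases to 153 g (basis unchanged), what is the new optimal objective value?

At the optimum: reactor time uses 137 of 137 (binding); catalyst uses 149 of 149 (binding).
From A_Bᵀ y = c: 4·y_reactor time + 1·y_catalyst = 45.5; 3·y_reactor time + 5·y_catalyst = 74.5.
This yields shadow prices y_reactor time = 9, y_catalyst = 9.5.
Δz = y_catalyst·Δb = 9.5 × (4) = 38, so new z* = 2648.5 + 38 = 2686.5.

2686.5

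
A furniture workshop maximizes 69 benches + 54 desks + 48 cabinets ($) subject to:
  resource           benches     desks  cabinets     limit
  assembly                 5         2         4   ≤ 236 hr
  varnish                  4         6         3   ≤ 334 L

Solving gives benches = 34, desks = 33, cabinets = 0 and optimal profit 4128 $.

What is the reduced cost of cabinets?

-6

At the optimum: assembly uses 236 of 236 (binding); varnish uses 334 of 334 (binding).
The binding rows give the dual system: 5·y_assembly + 4·y_varnish = 69 and 2·y_assembly + 6·y_varnish = 54.
→ y_assembly = 9 and y_varnish = 6.
Reduced cost of cabinets: c₃ − yᵀa₃ = 48 − (9·4 + 6·3) = 48 − 54 = -6.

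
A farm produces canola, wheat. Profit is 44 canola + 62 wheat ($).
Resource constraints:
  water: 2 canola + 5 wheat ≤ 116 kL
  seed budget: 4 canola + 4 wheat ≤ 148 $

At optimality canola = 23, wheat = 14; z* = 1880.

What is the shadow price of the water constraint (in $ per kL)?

6

Check each constraint at x*: water 116/116 (tight); seed budget 148/148 (tight).
Dual feasibility on the basic columns requires 2·y_water + 4·y_seed budget = 44, 5·y_water + 4·y_seed budget = 62.
→ y_water = 6 and y_seed budget = 8.
Shadow price of water = 6.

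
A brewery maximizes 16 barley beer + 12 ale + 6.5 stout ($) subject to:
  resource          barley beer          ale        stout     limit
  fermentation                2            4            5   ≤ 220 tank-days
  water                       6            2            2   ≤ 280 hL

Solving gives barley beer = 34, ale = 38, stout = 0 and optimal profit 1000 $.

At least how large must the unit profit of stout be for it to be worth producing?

14

Check each constraint at x*: fermentation 220/220 (tight); water 280/280 (tight).
Dual feasibility on the basic columns requires 2·y_fermentation + 6·y_water = 16, 4·y_fermentation + 2·y_water = 12.
Solving: y_fermentation = 2, y_water = 2.
stout enters the basis when its profit ≥ yᵀa₃ = 2·5 + 2·2 = 14.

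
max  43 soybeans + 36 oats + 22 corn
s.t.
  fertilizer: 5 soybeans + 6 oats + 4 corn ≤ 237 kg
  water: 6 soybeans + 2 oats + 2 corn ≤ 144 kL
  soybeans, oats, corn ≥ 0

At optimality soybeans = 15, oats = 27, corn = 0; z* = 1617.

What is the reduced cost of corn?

Check each constraint at x*: fertilizer 237/237 (tight); water 144/144 (tight).
Dual feasibility on the basic columns requires 5·y_fertilizer + 6·y_water = 43, 6·y_fertilizer + 2·y_water = 36.
→ y_fertilizer = 5 and y_water = 3.
Reduced cost of corn: c₃ − yᵀa₃ = 22 − (5·4 + 3·2) = 22 − 26 = -4.

-4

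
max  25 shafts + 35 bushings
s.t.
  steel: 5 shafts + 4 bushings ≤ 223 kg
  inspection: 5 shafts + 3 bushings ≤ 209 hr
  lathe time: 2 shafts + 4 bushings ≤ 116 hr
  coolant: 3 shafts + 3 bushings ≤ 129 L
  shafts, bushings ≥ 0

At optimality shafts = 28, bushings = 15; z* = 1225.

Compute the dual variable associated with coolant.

5

Binding: lathe time and coolant. Non-binding: steel (23 unused), inspection (24 unused).
Since steel, inspection are not tight, their duals are 0.
Dual feasibility on the basic columns requires 2·y_lathe time + 3·y_coolant = 25, 4·y_lathe time + 3·y_coolant = 35.
Solving: y_lathe time = 5, y_coolant = 5.
Shadow price of coolant = 5.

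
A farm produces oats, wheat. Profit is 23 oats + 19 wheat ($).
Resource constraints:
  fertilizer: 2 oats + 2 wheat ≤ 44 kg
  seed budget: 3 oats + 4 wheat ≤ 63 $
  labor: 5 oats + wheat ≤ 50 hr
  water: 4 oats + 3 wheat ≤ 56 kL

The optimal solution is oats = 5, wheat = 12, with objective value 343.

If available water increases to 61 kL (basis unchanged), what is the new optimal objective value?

368

Binding: seed budget and water. Non-binding: fertilizer (10 unused), labor (13 unused).
By complementary slackness, y = 0 for the non-binding constraints.
Dual feasibility on the basic columns requires 3·y_seed budget + 4·y_water = 23, 4·y_seed budget + 3·y_water = 19.
→ y_seed budget = 1 and y_water = 5.
Δz = y_water·Δb = 5 × (5) = 25, so new z* = 343 + 25 = 368.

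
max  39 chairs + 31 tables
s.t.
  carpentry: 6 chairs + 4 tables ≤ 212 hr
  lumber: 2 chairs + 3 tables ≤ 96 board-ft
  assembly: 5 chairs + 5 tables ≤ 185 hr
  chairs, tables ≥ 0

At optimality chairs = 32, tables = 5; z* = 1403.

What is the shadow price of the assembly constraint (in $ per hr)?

Check each constraint at x*: carpentry 212/212 (tight); lumber 79/96 (slack 17); assembly 185/185 (tight).
Slack constraints have shadow price 0 (complementary slackness).
The binding rows give the dual system: 6·y_carpentry + 5·y_assembly = 39 and 4·y_carpentry + 5·y_assembly = 31.
This yields shadow prices y_carpentry = 4, y_assembly = 3.
Shadow price of assembly = 3.

3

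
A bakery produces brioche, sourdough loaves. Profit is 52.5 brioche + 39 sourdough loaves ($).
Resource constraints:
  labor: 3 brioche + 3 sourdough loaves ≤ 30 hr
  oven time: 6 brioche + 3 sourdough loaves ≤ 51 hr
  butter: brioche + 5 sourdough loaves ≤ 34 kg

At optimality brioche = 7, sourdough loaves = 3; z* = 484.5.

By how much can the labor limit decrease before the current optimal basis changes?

Binding constraints: labor, oven time. The basis is B = [[3,3],[6,3]] with det -9.
Per unit decrease in labor, x* moves by d = (0.3333, -0.6667).
The basis stays optimal until sourdough loaves reaches 0; allowable decrease = 4.5 hr.

4.5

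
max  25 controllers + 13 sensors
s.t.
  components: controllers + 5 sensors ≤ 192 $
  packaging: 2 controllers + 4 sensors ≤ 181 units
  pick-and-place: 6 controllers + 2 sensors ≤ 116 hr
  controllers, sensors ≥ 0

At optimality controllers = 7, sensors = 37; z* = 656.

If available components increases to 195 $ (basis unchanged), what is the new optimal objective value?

659

Check each constraint at x*: components 192/192 (tight); packaging 162/181 (slack 19); pick-and-place 116/116 (tight).
Slack constraints have shadow price 0 (complementary slackness).
The binding rows give the dual system: 1·y_components + 6·y_pick-and-place = 25 and 5·y_components + 2·y_pick-and-place = 13.
Solving: y_components = 1, y_pick-and-place = 4.
Δz = y_components·Δb = 1 × (3) = 3, so new z* = 656 + 3 = 659.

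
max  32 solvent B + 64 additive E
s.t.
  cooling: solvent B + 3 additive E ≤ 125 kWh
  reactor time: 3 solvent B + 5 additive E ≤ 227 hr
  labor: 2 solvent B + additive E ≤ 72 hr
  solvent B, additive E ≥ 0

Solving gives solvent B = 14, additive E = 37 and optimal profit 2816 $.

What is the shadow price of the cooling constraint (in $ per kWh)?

8

At the optimum: cooling uses 125 of 125 (binding); reactor time uses 227 of 227 (binding); labor uses 65 of 72 (slack = 7).
By complementary slackness, y = 0 for the non-binding constraint.
From A_Bᵀ y = c: 1·y_cooling + 3·y_reactor time = 32; 3·y_cooling + 5·y_reactor time = 64.
Solving: y_cooling = 8, y_reactor time = 8.
Shadow price of cooling = 8.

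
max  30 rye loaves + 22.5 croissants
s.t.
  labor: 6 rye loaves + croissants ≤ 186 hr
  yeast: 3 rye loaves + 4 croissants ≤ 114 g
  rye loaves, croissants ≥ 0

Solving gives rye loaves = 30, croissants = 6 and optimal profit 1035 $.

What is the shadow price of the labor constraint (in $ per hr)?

Check each constraint at x*: labor 186/186 (tight); yeast 114/114 (tight).
The binding rows give the dual system: 6·y_labor + 3·y_yeast = 30 and 1·y_labor + 4·y_yeast = 22.5.
Solving: y_labor = 2.5, y_yeast = 5.
Shadow price of labor = 2.5.

2.5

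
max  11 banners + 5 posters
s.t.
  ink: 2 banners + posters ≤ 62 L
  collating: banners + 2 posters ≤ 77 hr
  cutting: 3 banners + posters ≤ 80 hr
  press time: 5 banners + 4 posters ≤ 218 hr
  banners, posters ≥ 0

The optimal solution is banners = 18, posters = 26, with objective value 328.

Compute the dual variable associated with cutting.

Binding: ink and cutting. Non-binding: collating (7 unused), press time (24 unused).
Since collating, press time are not tight, their duals are 0.
The binding rows give the dual system: 2·y_ink + 3·y_cutting = 11 and 1·y_ink + 1·y_cutting = 5.
→ y_ink = 4 and y_cutting = 1.
Shadow price of cutting = 1.

1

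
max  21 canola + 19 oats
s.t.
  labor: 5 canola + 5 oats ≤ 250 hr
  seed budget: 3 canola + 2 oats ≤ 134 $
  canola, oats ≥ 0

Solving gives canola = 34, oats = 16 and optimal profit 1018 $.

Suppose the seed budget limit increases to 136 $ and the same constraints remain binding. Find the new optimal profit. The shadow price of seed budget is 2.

Δb = 2, so new z* = 1018 + (2)·(2) = 1018 + 4 = 1022.

1022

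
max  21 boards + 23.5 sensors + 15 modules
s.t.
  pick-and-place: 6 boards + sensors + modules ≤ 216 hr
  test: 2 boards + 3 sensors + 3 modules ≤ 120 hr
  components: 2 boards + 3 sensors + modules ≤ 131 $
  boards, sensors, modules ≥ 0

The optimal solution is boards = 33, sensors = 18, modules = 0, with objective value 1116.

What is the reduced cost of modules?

-8.5

Check each constraint at x*: pick-and-place 216/216 (tight); test 120/120 (tight); components 120/131 (slack 11).
Since components is not tight, its dual is 0.
From A_Bᵀ y = c: 6·y_pick-and-place + 2·y_test = 21; 1·y_pick-and-place + 3·y_test = 23.5.
Solving: y_pick-and-place = 1, y_test = 7.5.
Reduced cost of modules: c₃ − yᵀa₃ = 15 − (1·1 + 7.5·3) = 15 − 23.5 = -8.5.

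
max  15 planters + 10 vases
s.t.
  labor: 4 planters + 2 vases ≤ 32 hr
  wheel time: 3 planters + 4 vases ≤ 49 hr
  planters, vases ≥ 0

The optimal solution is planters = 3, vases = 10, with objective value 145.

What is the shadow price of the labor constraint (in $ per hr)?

3

Both labor and wheel time are binding at x*.
Dual feasibility on the basic columns requires 4·y_labor + 3·y_wheel time = 15, 2·y_labor + 4·y_wheel time = 10.
→ y_labor = 3 and y_wheel time = 1.
Shadow price of labor = 3.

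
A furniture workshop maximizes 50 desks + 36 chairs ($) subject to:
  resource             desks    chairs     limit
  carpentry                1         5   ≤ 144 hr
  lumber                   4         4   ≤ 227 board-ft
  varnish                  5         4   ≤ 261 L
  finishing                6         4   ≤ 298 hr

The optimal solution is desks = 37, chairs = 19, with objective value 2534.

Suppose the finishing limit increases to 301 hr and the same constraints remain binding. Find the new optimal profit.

2549

Check each constraint at x*: carpentry 132/144 (slack 12); lumber 224/227 (slack 3); varnish 261/261 (tight); finishing 298/298 (tight).
Since carpentry, lumber are not tight, their duals are 0.
Dual feasibility on the basic columns requires 5·y_varnish + 6·y_finishing = 50, 4·y_varnish + 4·y_finishing = 36.
Solving: y_varnish = 4, y_finishing = 5.
Δz = y_finishing·Δb = 5 × (3) = 15, so new z* = 2534 + 15 = 2549.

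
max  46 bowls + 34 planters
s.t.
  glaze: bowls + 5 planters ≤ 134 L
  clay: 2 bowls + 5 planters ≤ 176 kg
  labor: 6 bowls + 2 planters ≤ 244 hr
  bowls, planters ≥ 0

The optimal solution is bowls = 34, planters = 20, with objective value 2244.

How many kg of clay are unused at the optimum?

8

clay used = 2·34 + 5·20 = 168; slack = 176 − 168 = 8.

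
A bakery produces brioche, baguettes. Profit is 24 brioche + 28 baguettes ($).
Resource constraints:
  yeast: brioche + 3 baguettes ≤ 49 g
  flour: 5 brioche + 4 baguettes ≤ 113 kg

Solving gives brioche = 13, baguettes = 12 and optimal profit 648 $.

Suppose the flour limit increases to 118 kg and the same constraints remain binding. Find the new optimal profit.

Both yeast and flour are binding at x*.
From A_Bᵀ y = c: 1·y_yeast + 5·y_flour = 24; 3·y_yeast + 4·y_flour = 28.
→ y_yeast = 4 and y_flour = 4.
Δz = y_flour·Δb = 4 × (5) = 20, so new z* = 648 + 20 = 668.

668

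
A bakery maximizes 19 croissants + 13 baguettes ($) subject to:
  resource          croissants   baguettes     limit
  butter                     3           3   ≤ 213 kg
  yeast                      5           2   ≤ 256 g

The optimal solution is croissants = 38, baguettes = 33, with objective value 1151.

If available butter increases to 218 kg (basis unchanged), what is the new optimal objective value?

1166

Both butter and yeast are binding at x*.
Dual feasibility on the basic columns requires 3·y_butter + 5·y_yeast = 19, 3·y_butter + 2·y_yeast = 13.
This yields shadow prices y_butter = 3, y_yeast = 2.
Δz = y_butter·Δb = 3 × (5) = 15, so new z* = 1151 + 15 = 1166.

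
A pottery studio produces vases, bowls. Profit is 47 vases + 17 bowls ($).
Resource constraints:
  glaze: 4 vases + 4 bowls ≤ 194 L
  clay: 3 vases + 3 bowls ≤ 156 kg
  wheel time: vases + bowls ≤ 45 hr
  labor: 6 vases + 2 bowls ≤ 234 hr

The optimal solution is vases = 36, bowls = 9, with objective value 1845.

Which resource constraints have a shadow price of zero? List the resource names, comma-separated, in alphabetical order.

glaze: 180/194 (slack 14)
clay: 135/156 (slack 21)
wheel time: 45/45 (binding)
labor: 234/234 (binding)
By complementary slackness, a constraint with positive slack has shadow price 0 → clay, glaze.

clay, glaze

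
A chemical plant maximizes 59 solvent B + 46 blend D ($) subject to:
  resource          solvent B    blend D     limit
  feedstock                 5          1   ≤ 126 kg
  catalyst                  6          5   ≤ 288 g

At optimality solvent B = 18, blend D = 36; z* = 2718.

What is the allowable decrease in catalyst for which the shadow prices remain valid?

Binding constraints: feedstock, catalyst. The basis is B = [[5,1],[6,5]] with det 19.
Per unit decrease in catalyst, x* moves by d = (0.0526, -0.2632).
The basis stays optimal until blend D reaches 0; allowable decrease = 136.8 g.

136.8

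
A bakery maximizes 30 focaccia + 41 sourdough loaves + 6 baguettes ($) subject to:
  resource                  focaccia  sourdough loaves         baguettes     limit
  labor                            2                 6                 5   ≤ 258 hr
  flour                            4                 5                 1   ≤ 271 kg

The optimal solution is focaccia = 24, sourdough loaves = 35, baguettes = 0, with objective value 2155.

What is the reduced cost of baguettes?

-6

Check each constraint at x*: labor 258/258 (tight); flour 271/271 (tight).
Dual feasibility on the basic columns requires 2·y_labor + 4·y_flour = 30, 6·y_labor + 5·y_flour = 41.
This yields shadow prices y_labor = 1, y_flour = 7.
Reduced cost of baguettes: c₃ − yᵀa₃ = 6 − (1·5 + 7·1) = 6 − 12 = -6.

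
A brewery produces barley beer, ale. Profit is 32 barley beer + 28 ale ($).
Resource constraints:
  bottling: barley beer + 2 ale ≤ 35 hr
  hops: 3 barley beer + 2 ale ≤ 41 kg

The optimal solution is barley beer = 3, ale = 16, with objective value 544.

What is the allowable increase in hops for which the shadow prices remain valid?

Binding constraints: bottling, hops. The basis is B = [[1,2],[3,2]] with det -4.
Per unit increase in hops, x* moves by d = (0.5, -0.25).
The basis stays optimal until ale reaches 0; allowable increase = 64 kg.

64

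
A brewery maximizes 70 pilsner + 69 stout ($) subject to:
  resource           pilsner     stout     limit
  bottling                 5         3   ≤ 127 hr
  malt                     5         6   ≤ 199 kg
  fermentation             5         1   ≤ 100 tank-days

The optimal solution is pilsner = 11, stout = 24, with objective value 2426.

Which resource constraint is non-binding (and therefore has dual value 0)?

fermentation

bottling: 127/127 (binding)
malt: 199/199 (binding)
fermentation: 79/100 (slack 21)
By complementary slackness, a constraint with positive slack has shadow price 0 → fermentation.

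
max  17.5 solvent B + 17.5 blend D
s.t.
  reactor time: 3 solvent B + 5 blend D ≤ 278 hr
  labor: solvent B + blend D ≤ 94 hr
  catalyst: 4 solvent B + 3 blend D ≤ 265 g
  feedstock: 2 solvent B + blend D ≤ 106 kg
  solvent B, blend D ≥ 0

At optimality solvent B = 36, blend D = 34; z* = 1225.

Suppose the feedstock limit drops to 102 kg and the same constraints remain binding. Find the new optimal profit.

1205

Binding: reactor time and feedstock. Non-binding: labor (24 unused), catalyst (19 unused).
By complementary slackness, y = 0 for the non-binding constraints.
From A_Bᵀ y = c: 3·y_reactor time + 2·y_feedstock = 17.5; 5·y_reactor time + 1·y_feedstock = 17.5.
This yields shadow prices y_reactor time = 2.5, y_feedstock = 5.
Δz = y_feedstock·Δb = 5 × (-4) = -20, so new z* = 1225 − 20 = 1205.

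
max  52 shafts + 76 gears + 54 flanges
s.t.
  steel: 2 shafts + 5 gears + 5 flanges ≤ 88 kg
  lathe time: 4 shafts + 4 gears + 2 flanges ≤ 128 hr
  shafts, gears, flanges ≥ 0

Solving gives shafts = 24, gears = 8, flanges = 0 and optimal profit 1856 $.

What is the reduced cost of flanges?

Both steel and lathe time are binding at x*.
Dual feasibility on the basic columns requires 2·y_steel + 4·y_lathe time = 52, 5·y_steel + 4·y_lathe time = 76.
Solving: y_steel = 8, y_lathe time = 9.
Reduced cost of flanges: c₃ − yᵀa₃ = 54 − (8·5 + 9·2) = 54 − 58 = -4.

-4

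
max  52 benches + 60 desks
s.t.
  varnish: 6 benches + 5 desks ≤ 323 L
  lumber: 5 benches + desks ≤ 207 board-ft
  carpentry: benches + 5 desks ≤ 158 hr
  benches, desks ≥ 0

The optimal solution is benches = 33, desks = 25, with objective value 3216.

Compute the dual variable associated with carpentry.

4

Check each constraint at x*: varnish 323/323 (tight); lumber 190/207 (slack 17); carpentry 158/158 (tight).
Since lumber is not tight, its dual is 0.
Dual feasibility on the basic columns requires 6·y_varnish + 1·y_carpentry = 52, 5·y_varnish + 5·y_carpentry = 60.
This yields shadow prices y_varnish = 8, y_carpentry = 4.
Shadow price of carpentry = 4.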